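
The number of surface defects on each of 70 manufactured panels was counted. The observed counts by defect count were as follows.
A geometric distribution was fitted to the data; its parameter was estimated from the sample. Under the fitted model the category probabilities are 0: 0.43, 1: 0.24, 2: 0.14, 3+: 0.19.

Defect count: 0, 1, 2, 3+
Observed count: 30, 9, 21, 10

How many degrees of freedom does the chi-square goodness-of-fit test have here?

2

There are k = 4 categories and 1 parameter estimated from the data, so df = 4 − 1 − 1 = 2.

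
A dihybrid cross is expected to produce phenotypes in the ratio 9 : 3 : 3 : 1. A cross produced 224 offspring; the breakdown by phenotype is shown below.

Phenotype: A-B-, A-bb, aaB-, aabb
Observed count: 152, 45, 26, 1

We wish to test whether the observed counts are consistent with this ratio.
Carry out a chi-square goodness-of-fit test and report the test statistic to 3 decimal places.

23.746

Ratio total = 16. Expected counts: 224×9/16 = 126, 224×3/16 = 42, 224×3/16 = 42, 224×1/16 = 14.
χ² = (152−126)²/126 + (45−42)²/42 + (26−42)²/42 + (1−14)²/14
   = 5.3651 + 0.2143 + 6.0952 + 12.0714
Sum = 23.746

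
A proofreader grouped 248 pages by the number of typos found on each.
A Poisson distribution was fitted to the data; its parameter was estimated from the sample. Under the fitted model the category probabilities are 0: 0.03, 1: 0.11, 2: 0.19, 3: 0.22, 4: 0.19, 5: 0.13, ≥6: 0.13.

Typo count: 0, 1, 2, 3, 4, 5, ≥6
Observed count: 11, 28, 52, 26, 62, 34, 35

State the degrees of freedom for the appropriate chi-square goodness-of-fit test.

There are k = 7 categories and 1 parameter estimated from the data, so df = 7 − 1 − 1 = 5.

5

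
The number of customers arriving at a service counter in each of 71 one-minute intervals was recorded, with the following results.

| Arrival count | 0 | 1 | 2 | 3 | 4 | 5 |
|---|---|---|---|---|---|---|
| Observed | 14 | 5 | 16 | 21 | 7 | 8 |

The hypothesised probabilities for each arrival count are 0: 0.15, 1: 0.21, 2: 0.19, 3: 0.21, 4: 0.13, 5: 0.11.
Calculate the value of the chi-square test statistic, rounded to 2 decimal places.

11.14

Expected counts E_i = n·p_i: 71×0.15 = 10.65, 71×0.21 = 14.91, 71×0.19 = 13.49, 71×0.21 = 14.91, 71×0.13 = 9.23, 71×0.11 = 7.81.
cat         O        E   (O−E)²/E
0          14    10.65      1.054
1           5    14.91      6.587
2          16    13.49      0.467
3          21    14.91      2.487
4           7     9.23      0.539
5           8     7.81      0.005
Sum = 11.14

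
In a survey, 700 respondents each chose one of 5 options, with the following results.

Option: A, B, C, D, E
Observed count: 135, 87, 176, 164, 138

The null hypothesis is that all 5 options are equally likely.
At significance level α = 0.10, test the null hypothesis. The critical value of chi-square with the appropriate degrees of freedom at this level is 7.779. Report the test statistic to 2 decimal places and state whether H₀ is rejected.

33.64; reject

Expected count for each of the 5 categories: 700/5 = 140.
cat         O        E   (O−E)²/E
A         135      140      0.179
B          87      140     20.064
C         176      140      9.257
D         164      140      4.114
E         138      140      0.029
Sum = 33.64
df = 4. Since 33.64 > 7.779, we reject H₀.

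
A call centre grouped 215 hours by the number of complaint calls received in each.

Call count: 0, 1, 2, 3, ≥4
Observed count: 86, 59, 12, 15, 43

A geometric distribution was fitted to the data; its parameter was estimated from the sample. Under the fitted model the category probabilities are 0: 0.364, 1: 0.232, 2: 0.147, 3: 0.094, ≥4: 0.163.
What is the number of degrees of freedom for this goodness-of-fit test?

3

There are k = 5 categories and 1 parameter estimated from the data, so df = 5 − 1 − 1 = 3.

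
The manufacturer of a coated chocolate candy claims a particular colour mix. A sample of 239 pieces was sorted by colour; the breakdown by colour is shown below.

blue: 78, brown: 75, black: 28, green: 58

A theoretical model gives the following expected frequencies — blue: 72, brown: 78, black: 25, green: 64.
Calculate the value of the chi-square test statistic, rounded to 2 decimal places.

1.54

blue: (78 − 72)²/72 = 36/72 = 0.500
brown: (75 − 78)²/78 = 9/78 = 0.115
black: (28 − 25)²/25 = 9/25 = 0.360
green: (58 − 64)²/64 = 36/64 = 0.563
Sum = 1.54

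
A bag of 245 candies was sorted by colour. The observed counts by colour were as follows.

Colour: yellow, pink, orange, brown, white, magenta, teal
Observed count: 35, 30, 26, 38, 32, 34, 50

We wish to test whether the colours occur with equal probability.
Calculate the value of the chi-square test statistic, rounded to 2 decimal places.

10.00

Expected count for each of the 7 categories: 245/7 = 35.
cat          O        E   (O−E)²/E
yellow      35       35      0.000
pink        30       35      0.714
orange      26       35      2.314
brown       38       35      0.257
white       32       35      0.257
magenta     34       35      0.029
teal        50       35      6.429
Sum = 10.00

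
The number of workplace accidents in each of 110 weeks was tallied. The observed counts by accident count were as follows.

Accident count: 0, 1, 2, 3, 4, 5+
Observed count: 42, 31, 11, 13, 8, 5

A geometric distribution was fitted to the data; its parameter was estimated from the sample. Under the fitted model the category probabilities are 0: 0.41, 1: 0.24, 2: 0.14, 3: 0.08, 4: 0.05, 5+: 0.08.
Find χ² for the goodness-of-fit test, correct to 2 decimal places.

Expected counts E_i = n·p_i: 110×0.41 = 45.1, 110×0.24 = 26.4, 110×0.14 = 15.4, 110×0.08 = 8.8, 110×0.05 = 5.5, 110×0.08 = 8.8.
0: (42 − 45.1)²/45.1 = 9.61/45.1 = 0.213
1: (31 − 26.4)²/26.4 = 21.16/26.4 = 0.802
2: (11 − 15.4)²/15.4 = 19.36/15.4 = 1.257
3: (13 − 8.8)²/8.8 = 17.64/8.8 = 2.005
4: (8 − 5.5)²/5.5 = 6.25/5.5 = 1.136
5+: (5 − 8.8)²/8.8 = 14.44/8.8 = 1.641
Sum = 7.05

7.05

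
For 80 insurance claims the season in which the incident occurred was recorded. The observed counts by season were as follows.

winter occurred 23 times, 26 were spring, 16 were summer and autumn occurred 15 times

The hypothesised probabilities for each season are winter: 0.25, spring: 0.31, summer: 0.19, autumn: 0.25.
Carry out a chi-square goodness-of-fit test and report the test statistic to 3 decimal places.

1.800

Expected counts E_i = n·p_i: 80×0.25 = 20, 80×0.31 = 24.8, 80×0.19 = 15.2, 80×0.25 = 20.
cat         O        E   (O−E)²/E
winter     23       20     0.4500
spring     26     24.8     0.0581
summer     16     15.2     0.0421
autumn     15       20     1.2500
Sum = 1.800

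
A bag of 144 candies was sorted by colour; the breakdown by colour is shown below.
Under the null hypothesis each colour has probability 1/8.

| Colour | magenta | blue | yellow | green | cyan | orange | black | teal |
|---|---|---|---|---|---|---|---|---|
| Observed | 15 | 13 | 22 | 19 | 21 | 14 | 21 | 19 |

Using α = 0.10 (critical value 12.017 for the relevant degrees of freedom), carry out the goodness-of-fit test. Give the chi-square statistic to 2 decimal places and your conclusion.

Expected count for each of the 8 categories: 144/8 = 18.
magenta: (15 − 18)²/18 = 9/18 = 0.500
blue: (13 − 18)²/18 = 25/18 = 1.389
yellow: (22 − 18)²/18 = 16/18 = 0.889
green: (19 − 18)²/18 = 1/18 = 0.056
cyan: (21 − 18)²/18 = 9/18 = 0.500
orange: (14 − 18)²/18 = 16/18 = 0.889
black: (21 − 18)²/18 = 9/18 = 0.500
teal: (19 − 18)²/18 = 1/18 = 0.056
Sum = 4.78
df = 7. Since 4.78 < 12.017, we do not reject H₀.

4.78; do not reject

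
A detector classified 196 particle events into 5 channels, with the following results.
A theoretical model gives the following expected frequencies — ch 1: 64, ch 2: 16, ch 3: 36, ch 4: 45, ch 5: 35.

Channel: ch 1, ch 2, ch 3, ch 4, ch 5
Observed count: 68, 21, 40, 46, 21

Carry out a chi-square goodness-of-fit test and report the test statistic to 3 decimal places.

7.879

ch 1: (68 − 64)²/64 = 16/64 = 0.2500
ch 2: (21 − 16)²/16 = 25/16 = 1.5625
ch 3: (40 − 36)²/36 = 16/36 = 0.4444
ch 4: (46 − 45)²/45 = 1/45 = 0.0222
ch 5: (21 − 35)²/35 = 196/35 = 5.6000
Sum = 7.879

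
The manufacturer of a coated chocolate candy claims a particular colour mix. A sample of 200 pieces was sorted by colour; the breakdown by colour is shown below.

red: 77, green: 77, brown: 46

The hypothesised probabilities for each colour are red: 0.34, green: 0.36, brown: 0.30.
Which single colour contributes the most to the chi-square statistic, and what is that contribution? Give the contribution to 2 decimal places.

brown, 3.27

Expected counts E_i = n·p_i: 200×0.34 = 68, 200×0.36 = 72, 200×0.30 = 60.
cat         O        E   (O−E)²/E
red        77       68      1.191
green      77       72      0.347
brown      46       60      3.267
The largest term is for brown: 3.27.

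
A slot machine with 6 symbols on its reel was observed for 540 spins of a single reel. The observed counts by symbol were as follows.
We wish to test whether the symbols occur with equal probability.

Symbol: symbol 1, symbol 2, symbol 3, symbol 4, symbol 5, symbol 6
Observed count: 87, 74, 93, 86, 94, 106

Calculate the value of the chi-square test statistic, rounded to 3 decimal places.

Under H₀ each category has probability 1/6, so each expected count is 540/6 = 90.
χ² = (87−90)²/90 + (74−90)²/90 + (93−90)²/90 + (86−90)²/90 + (94−90)²/90 + (106−90)²/90
   = 0.1000 + 2.8444 + 0.1000 + 0.1778 + 0.1778 + 2.8444
Sum = 6.244

6.244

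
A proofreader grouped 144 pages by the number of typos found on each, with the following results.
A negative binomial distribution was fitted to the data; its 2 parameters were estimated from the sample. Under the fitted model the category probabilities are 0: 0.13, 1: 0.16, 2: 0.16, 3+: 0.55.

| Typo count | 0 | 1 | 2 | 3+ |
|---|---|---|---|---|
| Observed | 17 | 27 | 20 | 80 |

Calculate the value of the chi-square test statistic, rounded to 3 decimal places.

Expected counts E_i = n·p_i: 144×0.13 = 18.72, 144×0.16 = 23.04, 144×0.16 = 23.04, 144×0.55 = 79.2.
cat         O        E   (O−E)²/E
0          17    18.72     0.1580
1          27    23.04     0.6806
2          20    23.04     0.4011
3+         80     79.2     0.0081
Sum = 1.248

1.248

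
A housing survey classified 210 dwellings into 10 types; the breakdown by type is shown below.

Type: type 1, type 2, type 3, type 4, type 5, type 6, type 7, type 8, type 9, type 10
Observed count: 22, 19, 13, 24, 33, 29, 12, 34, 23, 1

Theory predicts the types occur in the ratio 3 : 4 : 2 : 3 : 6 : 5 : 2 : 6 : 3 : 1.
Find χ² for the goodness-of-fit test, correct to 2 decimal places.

9.96

Ratio total = 35. Expected counts: 210×3/35 = 18, 210×4/35 = 24, 210×2/35 = 12, 210×3/35 = 18, 210×6/35 = 36, 210×5/35 = 30, 210×2/35 = 12, 210×6/35 = 36, 210×3/35 = 18, 210×1/35 = 6.
type 1: (22 − 18)²/18 = 16/18 = 0.889
type 2: (19 − 24)²/24 = 25/24 = 1.042
type 3: (13 − 12)²/12 = 1/12 = 0.083
type 4: (24 − 18)²/18 = 36/18 = 2.000
type 5: (33 − 36)²/36 = 9/36 = 0.250
type 6: (29 − 30)²/30 = 1/30 = 0.033
type 7: (12 − 12)²/12 = 0/12 = 0.000
type 8: (34 − 36)²/36 = 4/36 = 0.111
type 9: (23 − 18)²/18 = 25/18 = 1.389
type 10: (1 − 6)²/6 = 25/6 = 4.167
Sum = 9.96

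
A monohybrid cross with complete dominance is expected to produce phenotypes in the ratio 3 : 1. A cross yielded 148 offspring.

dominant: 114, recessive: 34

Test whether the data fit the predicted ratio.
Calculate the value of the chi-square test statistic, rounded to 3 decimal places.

0.324

Ratio total = 4. Expected counts: 148×3/4 = 111, 148×1/4 = 37.
cat            O        E   (O−E)²/E
dominant     114      111     0.0811
recessive     34       37     0.2432
Sum = 0.324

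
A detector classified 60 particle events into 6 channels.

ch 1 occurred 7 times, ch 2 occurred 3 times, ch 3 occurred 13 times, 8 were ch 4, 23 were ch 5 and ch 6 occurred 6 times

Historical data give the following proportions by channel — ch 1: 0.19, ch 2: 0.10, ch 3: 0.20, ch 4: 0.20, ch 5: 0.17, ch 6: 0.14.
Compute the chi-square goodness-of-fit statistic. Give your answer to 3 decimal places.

21.363

Expected counts E_i = n·p_i: 60×0.19 = 11.4, 60×0.10 = 6, 60×0.20 = 12, 60×0.20 = 12, 60×0.17 = 10.2, 60×0.14 = 8.4.
χ² = (7−11.4)²/11.4 + (3−6)²/6 + (13−12)²/12 + (8−12)²/12 + (23−10.2)²/10.2 + (6−8.4)²/8.4
   = 1.6982 + 1.5000 + 0.0833 + 1.3333 + 16.0627 + 0.6857
Sum = 21.363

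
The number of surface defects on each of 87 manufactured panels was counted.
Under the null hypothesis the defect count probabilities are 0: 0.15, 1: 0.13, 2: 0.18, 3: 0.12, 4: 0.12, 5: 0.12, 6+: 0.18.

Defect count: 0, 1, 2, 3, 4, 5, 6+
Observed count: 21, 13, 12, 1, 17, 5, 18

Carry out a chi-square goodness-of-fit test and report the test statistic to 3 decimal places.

Expected counts E_i = n·p_i: 87×0.15 = 13.05, 87×0.13 = 11.31, 87×0.18 = 15.66, 87×0.12 = 10.44, 87×0.12 = 10.44, 87×0.12 = 10.44, 87×0.18 = 15.66.
cat         O        E   (O−E)²/E
0          21    13.05     4.8431
1          13    11.31     0.2525
2          12    15.66     0.8554
3           1    10.44     8.5358
4          17    10.44     4.1220
5           5    10.44     2.8346
6+         18    15.66     0.3497
Sum = 21.793

21.793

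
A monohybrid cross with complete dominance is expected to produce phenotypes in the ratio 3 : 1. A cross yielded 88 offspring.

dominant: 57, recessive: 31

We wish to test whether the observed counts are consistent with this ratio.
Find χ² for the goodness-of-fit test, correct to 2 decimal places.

Ratio total = 4. Expected counts: 88×3/4 = 66, 88×1/4 = 22.
cat            O        E   (O−E)²/E
dominant      57       66      1.227
recessive     31       22      3.682
Sum = 4.91

4.91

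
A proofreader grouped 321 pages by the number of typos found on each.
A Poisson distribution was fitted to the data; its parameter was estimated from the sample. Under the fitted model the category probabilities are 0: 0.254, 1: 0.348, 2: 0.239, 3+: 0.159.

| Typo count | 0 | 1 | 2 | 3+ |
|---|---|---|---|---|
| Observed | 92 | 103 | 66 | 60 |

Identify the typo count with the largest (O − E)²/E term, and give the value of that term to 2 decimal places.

Expected counts E_i = n·p_i: 321×0.254 = 81.534, 321×0.348 = 111.708, 321×0.239 = 76.719, 321×0.159 = 51.039.
χ² = (92−81.534)²/81.534 + (103−111.708)²/111.708 + (66−76.719)²/76.719 + (60−51.039)²/51.039
   = 1.343 + 0.679 + 1.498 + 1.573
The largest term is for 3+: 1.57.

3+, 1.57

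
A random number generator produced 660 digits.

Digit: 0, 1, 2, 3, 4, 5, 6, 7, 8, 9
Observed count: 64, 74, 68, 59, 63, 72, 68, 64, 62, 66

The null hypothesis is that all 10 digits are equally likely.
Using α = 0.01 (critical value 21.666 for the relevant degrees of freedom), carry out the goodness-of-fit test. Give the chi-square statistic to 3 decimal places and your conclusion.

2.879; do not reject

Under H₀ each category has probability 1/10, so each expected count is 660/10 = 66.
χ² = (64−66)²/66 + (74−66)²/66 + (68−66)²/66 + (59−66)²/66 + (63−66)²/66 + (72−66)²/66 + (68−66)²/66 + (64−66)²/66 + (62−66)²/66 + (66−66)²/66
   = 0.0606 + 0.9697 + 0.0606 + 0.7424 + 0.1364 + 0.5455 + 0.0606 + 0.0606 + 0.2424 + 0.0000
Sum = 2.879
df = 9. Since 2.879 < 21.666, we do not reject H₀.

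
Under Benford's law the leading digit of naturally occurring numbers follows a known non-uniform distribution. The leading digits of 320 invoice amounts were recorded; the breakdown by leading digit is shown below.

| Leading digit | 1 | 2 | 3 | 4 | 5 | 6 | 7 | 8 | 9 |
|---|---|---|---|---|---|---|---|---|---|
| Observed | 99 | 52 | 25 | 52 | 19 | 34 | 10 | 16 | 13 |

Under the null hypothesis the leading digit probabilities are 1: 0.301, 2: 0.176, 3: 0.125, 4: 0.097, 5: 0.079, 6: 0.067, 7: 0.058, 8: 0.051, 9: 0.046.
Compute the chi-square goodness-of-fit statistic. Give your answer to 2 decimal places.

33.26

Expected counts E_i = n·p_i: 320×0.301 = 96.32, 320×0.176 = 56.32, 320×0.125 = 40, 320×0.097 = 31.04, 320×0.079 = 25.28, 320×0.067 = 21.44, 320×0.058 = 18.56, 320×0.051 = 16.32, 320×0.046 = 14.72.
1: (99 − 96.32)²/96.32 = 7.1824/96.32 = 0.075
2: (52 − 56.32)²/56.32 = 18.6624/56.32 = 0.331
3: (25 − 40)²/40 = 225/40 = 5.625
4: (52 − 31.04)²/31.04 = 439.3216/31.04 = 14.153
5: (19 − 25.28)²/25.28 = 39.4384/25.28 = 1.560
6: (34 − 21.44)²/21.44 = 157.7536/21.44 = 7.358
7: (10 − 18.56)²/18.56 = 73.2736/18.56 = 3.948
8: (16 − 16.32)²/16.32 = 0.1024/16.32 = 0.006
9: (13 − 14.72)²/14.72 = 2.9584/14.72 = 0.201
Sum = 33.26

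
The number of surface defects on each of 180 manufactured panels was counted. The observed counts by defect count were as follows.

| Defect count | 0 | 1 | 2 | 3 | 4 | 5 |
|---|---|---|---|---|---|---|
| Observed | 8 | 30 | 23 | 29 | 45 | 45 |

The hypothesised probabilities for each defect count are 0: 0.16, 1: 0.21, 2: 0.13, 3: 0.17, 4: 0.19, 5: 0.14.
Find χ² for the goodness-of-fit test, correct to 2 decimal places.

35.69

Expected counts E_i = n·p_i: 180×0.16 = 28.8, 180×0.21 = 37.8, 180×0.13 = 23.4, 180×0.17 = 30.6, 180×0.19 = 34.2, 180×0.14 = 25.2.
χ² = (8−28.8)²/28.8 + (30−37.8)²/37.8 + (23−23.4)²/23.4 + (29−30.6)²/30.6 + (45−34.2)²/34.2 + (45−25.2)²/25.2
   = 15.022 + 1.610 + 0.007 + 0.084 + 3.411 + 15.557
Sum = 35.69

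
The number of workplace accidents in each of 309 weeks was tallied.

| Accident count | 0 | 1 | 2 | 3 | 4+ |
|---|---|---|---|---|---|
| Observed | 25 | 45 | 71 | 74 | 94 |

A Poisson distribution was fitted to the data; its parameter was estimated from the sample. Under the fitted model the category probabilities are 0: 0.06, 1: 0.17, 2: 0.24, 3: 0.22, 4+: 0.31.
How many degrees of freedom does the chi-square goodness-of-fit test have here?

3

There are k = 5 categories and 1 parameter estimated from the data, so df = 5 − 1 − 1 = 3.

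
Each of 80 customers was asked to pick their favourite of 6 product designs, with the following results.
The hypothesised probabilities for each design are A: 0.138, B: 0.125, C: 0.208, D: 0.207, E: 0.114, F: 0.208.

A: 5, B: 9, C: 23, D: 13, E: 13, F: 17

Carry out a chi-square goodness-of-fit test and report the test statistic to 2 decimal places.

8.26

Expected counts E_i = n·p_i: 80×0.138 = 11.04, 80×0.125 = 10, 80×0.208 = 16.64, 80×0.207 = 16.56, 80×0.114 = 9.12, 80×0.208 = 16.64.
A: (5 − 11.04)²/11.04 = 36.4816/11.04 = 3.304
B: (9 − 10)²/10 = 1/10 = 0.100
C: (23 − 16.64)²/16.64 = 40.4496/16.64 = 2.431
D: (13 − 16.56)²/16.56 = 12.6736/16.56 = 0.765
E: (13 − 9.12)²/9.12 = 15.0544/9.12 = 1.651
F: (17 − 16.64)²/16.64 = 0.1296/16.64 = 0.008
Sum = 8.26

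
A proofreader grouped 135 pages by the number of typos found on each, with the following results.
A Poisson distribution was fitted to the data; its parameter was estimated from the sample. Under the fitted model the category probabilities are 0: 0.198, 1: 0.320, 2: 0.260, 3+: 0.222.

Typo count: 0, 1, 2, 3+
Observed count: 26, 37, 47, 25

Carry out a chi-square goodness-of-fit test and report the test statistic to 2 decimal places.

Expected counts E_i = n·p_i: 135×0.198 = 26.73, 135×0.320 = 43.2, 135×0.260 = 35.1, 135×0.222 = 29.97.
0: (26 − 26.73)²/26.73 = 0.5329/26.73 = 0.020
1: (37 − 43.2)²/43.2 = 38.44/43.2 = 0.890
2: (47 − 35.1)²/35.1 = 141.61/35.1 = 4.034
3+: (25 − 29.97)²/29.97 = 24.7009/29.97 = 0.824
Sum = 5.77

5.77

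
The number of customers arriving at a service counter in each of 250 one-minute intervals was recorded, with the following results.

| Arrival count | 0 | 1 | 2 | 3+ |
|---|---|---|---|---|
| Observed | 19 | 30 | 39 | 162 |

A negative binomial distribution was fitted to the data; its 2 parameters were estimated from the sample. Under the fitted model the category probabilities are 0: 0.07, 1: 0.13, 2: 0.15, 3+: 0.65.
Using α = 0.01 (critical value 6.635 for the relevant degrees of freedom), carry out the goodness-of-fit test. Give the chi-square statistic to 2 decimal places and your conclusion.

0.38; do not reject

Expected counts E_i = n·p_i: 250×0.07 = 17.5, 250×0.13 = 32.5, 250×0.15 = 37.5, 250×0.65 = 162.5.
cat         O        E   (O−E)²/E
0          19     17.5      0.129
1          30     32.5      0.192
2          39     37.5      0.060
3+        162    162.5      0.002
Sum = 0.38
df = 1. Since 0.38 < 6.635, we do not reject H₀.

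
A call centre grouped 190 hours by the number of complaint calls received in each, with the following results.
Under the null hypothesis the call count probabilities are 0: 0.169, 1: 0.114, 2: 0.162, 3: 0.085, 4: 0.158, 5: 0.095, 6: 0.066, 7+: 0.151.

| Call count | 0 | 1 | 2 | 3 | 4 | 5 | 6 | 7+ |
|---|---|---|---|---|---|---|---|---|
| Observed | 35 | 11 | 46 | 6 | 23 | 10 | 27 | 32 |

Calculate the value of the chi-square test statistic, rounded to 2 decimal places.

41.70

Expected counts E_i = n·p_i: 190×0.169 = 32.11, 190×0.114 = 21.66, 190×0.162 = 30.78, 190×0.085 = 16.15, 190×0.158 = 30.02, 190×0.095 = 18.05, 190×0.066 = 12.54, 190×0.151 = 28.69.
0: (35 − 32.11)²/32.11 = 8.3521/32.11 = 0.260
1: (11 − 21.66)²/21.66 = 113.6356/21.66 = 5.246
2: (46 − 30.78)²/30.78 = 231.6484/30.78 = 7.526
3: (6 − 16.15)²/16.15 = 103.0225/16.15 = 6.379
4: (23 − 30.02)²/30.02 = 49.2804/30.02 = 1.642
5: (10 − 18.05)²/18.05 = 64.8025/18.05 = 3.590
6: (27 − 12.54)²/12.54 = 209.0916/12.54 = 16.674
7+: (32 − 28.69)²/28.69 = 10.9561/28.69 = 0.382
Sum = 41.70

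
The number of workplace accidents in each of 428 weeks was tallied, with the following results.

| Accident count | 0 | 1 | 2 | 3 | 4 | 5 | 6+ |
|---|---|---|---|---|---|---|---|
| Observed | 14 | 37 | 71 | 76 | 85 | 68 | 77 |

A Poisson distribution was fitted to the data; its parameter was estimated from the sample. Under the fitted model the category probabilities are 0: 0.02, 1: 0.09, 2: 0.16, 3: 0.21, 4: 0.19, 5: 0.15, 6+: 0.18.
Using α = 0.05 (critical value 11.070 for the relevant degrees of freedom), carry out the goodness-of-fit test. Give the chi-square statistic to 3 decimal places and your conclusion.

6.145; do not reject

Expected counts E_i = n·p_i: 428×0.02 = 8.56, 428×0.09 = 38.52, 428×0.16 = 68.48, 428×0.21 = 89.88, 428×0.19 = 81.32, 428×0.15 = 64.2, 428×0.18 = 77.04.
cat         O        E   (O−E)²/E
0          14     8.56     3.4572
1          37    38.52     0.0600
2          71    68.48     0.0927
3          76    89.88     2.1435
4          85    81.32     0.1665
5          68     64.2     0.2249
6+         77    77.04     0.0000
Sum = 6.145
df = 5. Since 6.145 < 11.070, we do not reject H₀.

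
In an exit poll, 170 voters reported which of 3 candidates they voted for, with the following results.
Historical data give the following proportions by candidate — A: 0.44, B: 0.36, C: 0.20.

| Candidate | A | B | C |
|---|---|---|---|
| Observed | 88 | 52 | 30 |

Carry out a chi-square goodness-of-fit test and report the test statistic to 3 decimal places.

Expected counts E_i = n·p_i: 170×0.44 = 74.8, 170×0.36 = 61.2, 170×0.20 = 34.
χ² = (88−74.8)²/74.8 + (52−61.2)²/61.2 + (30−34)²/34
   = 2.3294 + 1.3830 + 0.4706
Sum = 4.183

4.183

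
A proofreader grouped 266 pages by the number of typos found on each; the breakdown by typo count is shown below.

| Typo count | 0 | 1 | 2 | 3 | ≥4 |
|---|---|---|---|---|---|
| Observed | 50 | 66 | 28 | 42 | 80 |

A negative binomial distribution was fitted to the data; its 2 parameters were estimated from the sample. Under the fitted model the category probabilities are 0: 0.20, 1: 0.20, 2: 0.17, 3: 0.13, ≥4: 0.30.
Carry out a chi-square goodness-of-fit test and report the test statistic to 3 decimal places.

Expected counts E_i = n·p_i: 266×0.20 = 53.2, 266×0.20 = 53.2, 266×0.17 = 45.22, 266×0.13 = 34.58, 266×0.30 = 79.8.
0: (50 − 53.2)²/53.2 = 10.24/53.2 = 0.1925
1: (66 − 53.2)²/53.2 = 163.84/53.2 = 3.0797
2: (28 − 45.22)²/45.22 = 296.5284/45.22 = 6.5575
3: (42 − 34.58)²/34.58 = 55.0564/34.58 = 1.5921
≥4: (80 − 79.8)²/79.8 = 0.04/79.8 = 0.0005
Sum = 11.422

11.422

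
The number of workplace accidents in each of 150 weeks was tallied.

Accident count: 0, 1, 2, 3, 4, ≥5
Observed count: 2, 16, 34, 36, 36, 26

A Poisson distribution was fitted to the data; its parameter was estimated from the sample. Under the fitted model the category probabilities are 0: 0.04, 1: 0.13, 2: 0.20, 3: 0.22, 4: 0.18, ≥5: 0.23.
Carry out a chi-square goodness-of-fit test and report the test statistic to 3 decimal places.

9.195

Expected counts E_i = n·p_i: 150×0.04 = 6, 150×0.13 = 19.5, 150×0.20 = 30, 150×0.22 = 33, 150×0.18 = 27, 150×0.23 = 34.5.
cat         O        E   (O−E)²/E
0           2        6     2.6667
1          16     19.5     0.6282
2          34       30     0.5333
3          36       33     0.2727
4          36       27     3.0000
≥5         26     34.5     2.0942
Sum = 9.195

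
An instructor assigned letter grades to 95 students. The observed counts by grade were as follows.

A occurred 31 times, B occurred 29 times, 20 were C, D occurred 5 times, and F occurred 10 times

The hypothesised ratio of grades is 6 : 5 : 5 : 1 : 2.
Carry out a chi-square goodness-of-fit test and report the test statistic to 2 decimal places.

1.67

Ratio total = 19. Expected counts: 95×6/19 = 30, 95×5/19 = 25, 95×5/19 = 25, 95×1/19 = 5, 95×2/19 = 10.
A: (31 − 30)²/30 = 1/30 = 0.033
B: (29 − 25)²/25 = 16/25 = 0.640
C: (20 − 25)²/25 = 25/25 = 1.000
D: (5 − 5)²/5 = 0/5 = 0.000
F: (10 − 10)²/10 = 0/10 = 0.000
Sum = 1.67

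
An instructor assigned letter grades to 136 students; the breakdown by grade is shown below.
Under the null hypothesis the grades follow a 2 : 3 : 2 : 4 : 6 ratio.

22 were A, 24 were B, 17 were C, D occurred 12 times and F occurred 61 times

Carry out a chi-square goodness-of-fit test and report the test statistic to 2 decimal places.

18.33

Ratio total = 17. Expected counts: 136×2/17 = 16, 136×3/17 = 24, 136×2/17 = 16, 136×4/17 = 32, 136×6/17 = 48.
A: (22 − 16)²/16 = 36/16 = 2.250
B: (24 − 24)²/24 = 0/24 = 0.000
C: (17 − 16)²/16 = 1/16 = 0.063
D: (12 − 32)²/32 = 400/32 = 12.500
F: (61 − 48)²/48 = 169/48 = 3.521
Sum = 18.33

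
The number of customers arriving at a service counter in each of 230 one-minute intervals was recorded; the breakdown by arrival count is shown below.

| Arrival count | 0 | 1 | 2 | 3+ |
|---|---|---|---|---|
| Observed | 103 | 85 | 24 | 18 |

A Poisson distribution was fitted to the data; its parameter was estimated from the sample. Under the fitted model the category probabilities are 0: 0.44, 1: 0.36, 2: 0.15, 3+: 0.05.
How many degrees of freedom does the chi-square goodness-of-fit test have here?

There are k = 4 categories and 1 parameter estimated from the data, so df = 4 − 1 − 1 = 2.

2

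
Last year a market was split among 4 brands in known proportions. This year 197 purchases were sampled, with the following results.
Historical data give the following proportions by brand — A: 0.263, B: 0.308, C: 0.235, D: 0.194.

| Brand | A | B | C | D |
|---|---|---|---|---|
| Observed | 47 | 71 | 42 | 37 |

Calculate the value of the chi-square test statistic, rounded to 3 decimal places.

Expected counts E_i = n·p_i: 197×0.263 = 51.811, 197×0.308 = 60.676, 197×0.235 = 46.295, 197×0.194 = 38.218.
cat         O        E   (O−E)²/E
A          47   51.811     0.4467
B          71   60.676     1.7566
C          42   46.295     0.3985
D          37   38.218     0.0388
Sum = 2.641

2.641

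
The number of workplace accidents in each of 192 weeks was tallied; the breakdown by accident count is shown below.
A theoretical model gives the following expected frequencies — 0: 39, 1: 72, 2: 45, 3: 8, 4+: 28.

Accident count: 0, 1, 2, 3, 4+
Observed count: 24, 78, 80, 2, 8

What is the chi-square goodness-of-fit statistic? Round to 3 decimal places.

χ² = (24−39)²/39 + (78−72)²/72 + (80−45)²/45 + (2−8)²/8 + (8−28)²/28
   = 5.7692 + 0.5000 + 27.2222 + 4.5000 + 14.2857
Sum = 52.277

52.277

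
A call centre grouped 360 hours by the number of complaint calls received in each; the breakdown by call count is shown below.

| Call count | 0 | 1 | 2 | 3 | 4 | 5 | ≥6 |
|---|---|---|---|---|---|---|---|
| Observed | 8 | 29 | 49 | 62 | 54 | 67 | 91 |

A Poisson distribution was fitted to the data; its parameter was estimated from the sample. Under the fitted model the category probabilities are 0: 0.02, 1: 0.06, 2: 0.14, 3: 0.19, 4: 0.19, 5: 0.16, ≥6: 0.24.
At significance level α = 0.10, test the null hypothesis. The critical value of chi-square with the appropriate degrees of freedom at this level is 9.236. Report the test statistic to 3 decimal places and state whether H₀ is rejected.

Expected counts E_i = n·p_i: 360×0.02 = 7.2, 360×0.06 = 21.6, 360×0.14 = 50.4, 360×0.19 = 68.4, 360×0.19 = 68.4, 360×0.16 = 57.6, 360×0.24 = 86.4.
χ² = (8−7.2)²/7.2 + (29−21.6)²/21.6 + (49−50.4)²/50.4 + (62−68.4)²/68.4 + (54−68.4)²/68.4 + (67−57.6)²/57.6 + (91−86.4)²/86.4
   = 0.0889 + 2.5352 + 0.0389 + 0.5988 + 3.0316 + 1.5340 + 0.2449
Sum = 8.072
df = 5. Since 8.072 < 9.236, we do not reject H₀.

8.072; do not reject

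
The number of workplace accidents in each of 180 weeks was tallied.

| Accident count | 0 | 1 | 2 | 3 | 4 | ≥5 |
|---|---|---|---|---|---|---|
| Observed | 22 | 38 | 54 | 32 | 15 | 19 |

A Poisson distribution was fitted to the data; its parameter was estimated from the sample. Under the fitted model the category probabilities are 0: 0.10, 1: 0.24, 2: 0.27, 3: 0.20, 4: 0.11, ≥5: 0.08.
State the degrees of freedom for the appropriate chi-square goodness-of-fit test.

4

There are k = 6 categories and 1 parameter estimated from the data, so df = 6 − 1 − 1 = 4.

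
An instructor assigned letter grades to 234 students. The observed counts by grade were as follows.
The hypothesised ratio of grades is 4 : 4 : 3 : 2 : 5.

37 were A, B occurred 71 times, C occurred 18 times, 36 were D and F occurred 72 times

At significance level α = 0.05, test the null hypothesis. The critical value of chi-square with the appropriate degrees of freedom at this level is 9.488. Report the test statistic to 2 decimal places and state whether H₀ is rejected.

27.18; reject

Ratio total = 18. Expected counts: 234×4/18 = 52, 234×4/18 = 52, 234×3/18 = 39, 234×2/18 = 26, 234×5/18 = 65.
χ² = (37−52)²/52 + (71−52)²/52 + (18−39)²/39 + (36−26)²/26 + (72−65)²/65
   = 4.327 + 6.942 + 11.308 + 3.846 + 0.754
Sum = 27.18
df = 4. Since 27.18 > 9.488, we reject H₀.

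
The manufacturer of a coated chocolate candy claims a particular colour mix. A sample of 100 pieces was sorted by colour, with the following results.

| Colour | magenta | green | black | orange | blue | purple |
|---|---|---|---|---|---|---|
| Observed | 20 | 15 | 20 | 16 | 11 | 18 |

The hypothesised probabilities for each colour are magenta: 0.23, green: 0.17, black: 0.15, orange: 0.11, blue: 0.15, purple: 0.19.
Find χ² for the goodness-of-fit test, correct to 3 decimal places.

Expected counts E_i = n·p_i: 100×0.23 = 23, 100×0.17 = 17, 100×0.15 = 15, 100×0.11 = 11, 100×0.15 = 15, 100×0.19 = 19.
χ² = (20−23)²/23 + (15−17)²/17 + (20−15)²/15 + (16−11)²/11 + (11−15)²/15 + (18−19)²/19
   = 0.3913 + 0.2353 + 1.6667 + 2.2727 + 1.0667 + 0.0526
Sum = 5.685

5.685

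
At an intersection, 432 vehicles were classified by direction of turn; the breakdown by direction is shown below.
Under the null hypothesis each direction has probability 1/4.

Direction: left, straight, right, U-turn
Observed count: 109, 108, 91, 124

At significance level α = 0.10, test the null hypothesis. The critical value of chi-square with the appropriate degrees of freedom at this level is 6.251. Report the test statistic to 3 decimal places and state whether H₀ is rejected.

Under H₀ each category has probability 1/4, so each expected count is 432/4 = 108.
left: (109 − 108)²/108 = 1/108 = 0.0093
straight: (108 − 108)²/108 = 0/108 = 0.0000
right: (91 − 108)²/108 = 289/108 = 2.6759
U-turn: (124 − 108)²/108 = 256/108 = 2.3704
Sum = 5.056
df = 3. Since 5.056 < 6.251, we do not reject H₀.

5.056; do not reject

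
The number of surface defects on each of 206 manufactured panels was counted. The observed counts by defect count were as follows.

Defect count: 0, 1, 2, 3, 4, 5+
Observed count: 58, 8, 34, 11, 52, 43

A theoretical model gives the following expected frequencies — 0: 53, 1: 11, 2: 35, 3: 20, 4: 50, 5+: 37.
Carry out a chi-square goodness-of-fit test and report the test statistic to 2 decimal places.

0: (58 − 53)²/53 = 25/53 = 0.472
1: (8 − 11)²/11 = 9/11 = 0.818
2: (34 − 35)²/35 = 1/35 = 0.029
3: (11 − 20)²/20 = 81/20 = 4.050
4: (52 − 50)²/50 = 4/50 = 0.080
5+: (43 − 37)²/37 = 36/37 = 0.973
Sum = 6.42

6.42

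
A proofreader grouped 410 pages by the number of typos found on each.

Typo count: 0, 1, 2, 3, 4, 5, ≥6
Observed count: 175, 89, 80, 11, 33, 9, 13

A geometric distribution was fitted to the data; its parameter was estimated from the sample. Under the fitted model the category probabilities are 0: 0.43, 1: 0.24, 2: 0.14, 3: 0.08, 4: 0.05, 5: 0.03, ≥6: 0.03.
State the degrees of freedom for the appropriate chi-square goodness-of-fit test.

5

There are k = 7 categories and 1 parameter estimated from the data, so df = 7 − 1 − 1 = 5.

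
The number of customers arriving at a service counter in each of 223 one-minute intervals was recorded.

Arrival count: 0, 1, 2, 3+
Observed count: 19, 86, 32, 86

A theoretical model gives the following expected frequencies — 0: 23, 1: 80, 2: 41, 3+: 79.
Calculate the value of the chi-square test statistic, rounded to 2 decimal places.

0: (19 − 23)²/23 = 16/23 = 0.696
1: (86 − 80)²/80 = 36/80 = 0.450
2: (32 − 41)²/41 = 81/41 = 1.976
3+: (86 − 79)²/79 = 49/79 = 0.620
Sum = 3.74

3.74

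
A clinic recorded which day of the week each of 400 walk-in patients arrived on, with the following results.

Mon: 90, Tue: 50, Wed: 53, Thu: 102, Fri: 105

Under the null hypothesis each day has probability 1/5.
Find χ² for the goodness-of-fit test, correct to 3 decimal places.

Under H₀ each category has probability 1/5, so each expected count is 400/5 = 80.
Mon: (90 − 80)²/80 = 100/80 = 1.2500
Tue: (50 − 80)²/80 = 900/80 = 11.2500
Wed: (53 − 80)²/80 = 729/80 = 9.1125
Thu: (102 − 80)²/80 = 484/80 = 6.0500
Fri: (105 − 80)²/80 = 625/80 = 7.8125
Sum = 35.475

35.475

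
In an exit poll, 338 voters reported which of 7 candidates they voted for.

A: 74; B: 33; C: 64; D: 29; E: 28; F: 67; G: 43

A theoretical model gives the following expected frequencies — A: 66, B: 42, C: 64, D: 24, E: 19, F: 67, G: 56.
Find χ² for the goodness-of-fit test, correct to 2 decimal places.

A: (74 − 66)²/66 = 64/66 = 0.970
B: (33 − 42)²/42 = 81/42 = 1.929
C: (64 − 64)²/64 = 0/64 = 0.000
D: (29 − 24)²/24 = 25/24 = 1.042
E: (28 − 19)²/19 = 81/19 = 4.263
F: (67 − 67)²/67 = 0/67 = 0.000
G: (43 − 56)²/56 = 169/56 = 3.018
Sum = 11.22

11.22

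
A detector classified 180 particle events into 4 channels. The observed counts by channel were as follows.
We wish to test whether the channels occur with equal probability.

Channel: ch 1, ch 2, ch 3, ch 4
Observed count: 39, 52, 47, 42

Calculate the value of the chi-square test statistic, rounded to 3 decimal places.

2.178

Expected count for each of the 4 categories: 180/4 = 45.
cat         O        E   (O−E)²/E
ch 1       39       45     0.8000
ch 2       52       45     1.0889
ch 3       47       45     0.0889
ch 4       42       45     0.2000
Sum = 2.178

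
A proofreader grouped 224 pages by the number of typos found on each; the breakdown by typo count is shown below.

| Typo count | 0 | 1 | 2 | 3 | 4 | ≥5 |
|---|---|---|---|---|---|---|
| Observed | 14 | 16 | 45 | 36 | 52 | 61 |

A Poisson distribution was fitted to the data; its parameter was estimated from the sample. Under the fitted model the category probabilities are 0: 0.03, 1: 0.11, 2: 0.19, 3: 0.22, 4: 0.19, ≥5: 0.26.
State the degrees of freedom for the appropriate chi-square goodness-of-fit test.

There are k = 6 categories and 1 parameter estimated from the data, so df = 6 − 1 − 1 = 4.

4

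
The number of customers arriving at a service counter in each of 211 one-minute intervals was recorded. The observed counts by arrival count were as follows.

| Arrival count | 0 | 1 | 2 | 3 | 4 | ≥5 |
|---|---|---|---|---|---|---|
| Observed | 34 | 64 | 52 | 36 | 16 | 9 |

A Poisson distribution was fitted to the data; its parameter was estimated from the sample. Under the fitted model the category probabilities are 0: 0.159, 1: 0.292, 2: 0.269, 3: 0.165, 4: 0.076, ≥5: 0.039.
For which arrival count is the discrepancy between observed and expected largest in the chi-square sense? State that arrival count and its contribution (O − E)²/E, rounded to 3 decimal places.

Expected counts E_i = n·p_i: 211×0.159 = 33.549, 211×0.292 = 61.612, 211×0.269 = 56.759, 211×0.165 = 34.815, 211×0.076 = 16.036, 211×0.039 = 8.229.
cat         O        E   (O−E)²/E
0          34   33.549     0.0061
1          64   61.612     0.0926
2          52   56.759     0.3990
3          36   34.815     0.0403
4          16   16.036     0.0001
≥5          9    8.229     0.0722
The largest term is for 2: 0.399.

2, 0.399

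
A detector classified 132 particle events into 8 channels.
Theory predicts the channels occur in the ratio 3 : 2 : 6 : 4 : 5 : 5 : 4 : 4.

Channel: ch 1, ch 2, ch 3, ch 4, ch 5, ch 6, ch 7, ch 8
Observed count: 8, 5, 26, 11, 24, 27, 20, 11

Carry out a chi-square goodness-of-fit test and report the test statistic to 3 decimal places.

Ratio total = 33. Expected counts: 132×3/33 = 12, 132×2/33 = 8, 132×6/33 = 24, 132×4/33 = 16, 132×5/33 = 20, 132×5/33 = 20, 132×4/33 = 16, 132×4/33 = 16.
ch 1: (8 − 12)²/12 = 16/12 = 1.3333
ch 2: (5 − 8)²/8 = 9/8 = 1.1250
ch 3: (26 − 24)²/24 = 4/24 = 0.1667
ch 4: (11 − 16)²/16 = 25/16 = 1.5625
ch 5: (24 − 20)²/20 = 16/20 = 0.8000
ch 6: (27 − 20)²/20 = 49/20 = 2.4500
ch 7: (20 − 16)²/16 = 16/16 = 1.0000
ch 8: (11 − 16)²/16 = 25/16 = 1.5625
Sum = 10.000

10.000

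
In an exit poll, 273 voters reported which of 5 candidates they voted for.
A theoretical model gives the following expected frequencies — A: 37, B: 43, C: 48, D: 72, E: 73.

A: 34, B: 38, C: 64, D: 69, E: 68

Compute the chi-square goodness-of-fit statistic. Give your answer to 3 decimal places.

6.625

χ² = (34−37)²/37 + (38−43)²/43 + (64−48)²/48 + (69−72)²/72 + (68−73)²/73
   = 0.2432 + 0.5814 + 5.3333 + 0.1250 + 0.3425
Sum = 6.625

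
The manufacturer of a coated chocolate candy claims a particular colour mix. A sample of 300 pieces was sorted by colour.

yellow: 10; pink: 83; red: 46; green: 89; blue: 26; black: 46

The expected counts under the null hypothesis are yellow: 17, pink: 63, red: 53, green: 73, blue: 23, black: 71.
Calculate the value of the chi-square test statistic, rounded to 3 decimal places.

yellow: (10 − 17)²/17 = 49/17 = 2.8824
pink: (83 − 63)²/63 = 400/63 = 6.3492
red: (46 − 53)²/53 = 49/53 = 0.9245
green: (89 − 73)²/73 = 256/73 = 3.5068
blue: (26 − 23)²/23 = 9/23 = 0.3913
black: (46 − 71)²/71 = 625/71 = 8.8028
Sum = 22.857

22.857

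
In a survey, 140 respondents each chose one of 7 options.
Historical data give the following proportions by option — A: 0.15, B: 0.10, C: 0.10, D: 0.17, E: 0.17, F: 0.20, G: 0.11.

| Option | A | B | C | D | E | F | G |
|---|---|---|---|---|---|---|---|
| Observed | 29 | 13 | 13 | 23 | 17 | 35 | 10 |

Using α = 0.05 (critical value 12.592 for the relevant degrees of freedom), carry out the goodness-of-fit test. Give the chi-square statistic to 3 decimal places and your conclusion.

8.804; do not reject

Expected counts E_i = n·p_i: 140×0.15 = 21, 140×0.10 = 14, 140×0.10 = 14, 140×0.17 = 23.8, 140×0.17 = 23.8, 140×0.20 = 28, 140×0.11 = 15.4.
A: (29 − 21)²/21 = 64/21 = 3.0476
B: (13 − 14)²/14 = 1/14 = 0.0714
C: (13 − 14)²/14 = 1/14 = 0.0714
D: (23 − 23.8)²/23.8 = 0.64/23.8 = 0.0269
E: (17 − 23.8)²/23.8 = 46.24/23.8 = 1.9429
F: (35 − 28)²/28 = 49/28 = 1.7500
G: (10 − 15.4)²/15.4 = 29.16/15.4 = 1.8935
Sum = 8.804
df = 6. Since 8.804 < 12.592, we do not reject H₀.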